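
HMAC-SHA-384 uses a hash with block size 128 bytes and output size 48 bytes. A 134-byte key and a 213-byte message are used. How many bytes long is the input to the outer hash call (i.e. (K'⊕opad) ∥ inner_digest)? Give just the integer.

Key is 134 > 128 bytes, so it is hashed to 48 bytes then zero-padded to 128: |K'| = 128.
Outer input = (K'⊕opad) ∥ H(inner) → 128 + 48 = 176 bytes.

176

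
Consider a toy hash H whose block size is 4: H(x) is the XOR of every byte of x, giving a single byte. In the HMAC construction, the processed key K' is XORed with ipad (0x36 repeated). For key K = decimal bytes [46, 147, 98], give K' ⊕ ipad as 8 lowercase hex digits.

18a55436

Key decimal bytes [46, 147, 98] = 2e 93 62 is 3 bytes ≤ B = 4; zero-pad to 4 bytes: K' = 2e 93 62 00.
XOR each byte with 0x36: 2e⊕36=18, 93⊕36=a5, 62⊕36=54, 00⊕36=36.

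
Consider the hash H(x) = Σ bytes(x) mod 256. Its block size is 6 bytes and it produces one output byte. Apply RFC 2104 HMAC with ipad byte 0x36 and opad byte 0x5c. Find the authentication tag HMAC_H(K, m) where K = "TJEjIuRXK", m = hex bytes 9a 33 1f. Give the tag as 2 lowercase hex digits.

Key "TJEjIuRXK" = 54 4a 45 6a 49 75 52 58 4b is 9 bytes > B = 6, so hash it first: H(key) = 00, then zero-pad to 6 bytes: K' = 00 00 00 00 00 00.
K' ⊕ ipad = 36 36 36 36 36 36.  K' ⊕ opad = 5c 5c 5c 5c 5c 5c.
Inner input = (K'⊕ipad) ∥ m = 36 36 36 36 36 36 ∥ 9a 33 1f.
Inner hash: sum = 54+54+54+54+54+54+154+51+31 = 560; mod 256 = 48 → 30.
Outer input = (K'⊕opad) ∥ inner = 5c 5c 5c 5c 5c 5c ∥ 30.
Outer hash (tag): sum = 92+92+92+92+92+92+48 = 600; mod 256 = 88 → 58.

58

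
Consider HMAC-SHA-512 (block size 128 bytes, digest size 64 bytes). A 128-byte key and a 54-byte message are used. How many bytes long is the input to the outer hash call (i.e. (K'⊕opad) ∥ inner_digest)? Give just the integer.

Key is 128 ≤ 128 bytes, zero-padded: |K'| = 128.
Outer input = (K'⊕opad) ∥ H(inner) → 128 + 64 = 192 bytes.

192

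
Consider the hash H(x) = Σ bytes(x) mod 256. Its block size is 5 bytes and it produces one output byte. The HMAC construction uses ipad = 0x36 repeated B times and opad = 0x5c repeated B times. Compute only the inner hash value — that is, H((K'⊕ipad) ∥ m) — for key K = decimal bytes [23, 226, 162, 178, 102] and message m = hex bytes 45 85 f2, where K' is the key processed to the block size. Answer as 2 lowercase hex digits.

Key decimal bytes [23, 226, 162, 178, 102] = 17 e2 a2 b2 66 is exactly B = 5 bytes: K' = 17 e2 a2 b2 66.
K' ⊕ ipad = 21 d4 94 84 50.
Inner input = 21 d4 94 84 50 ∥ 45 85 f2.
Inner hash: sum = 33+212+148+132+80+69+133+242 = 1049; mod 256 = 25 → 19.

19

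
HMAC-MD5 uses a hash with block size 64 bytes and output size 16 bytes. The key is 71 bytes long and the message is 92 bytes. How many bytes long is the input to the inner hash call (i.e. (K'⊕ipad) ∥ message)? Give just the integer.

Key is 71 > 64 bytes, so it is hashed to 16 bytes then zero-padded to 64: |K'| = 64.
Inner input = (K'⊕ipad) ∥ m → 64 + 92 = 156 bytes.

156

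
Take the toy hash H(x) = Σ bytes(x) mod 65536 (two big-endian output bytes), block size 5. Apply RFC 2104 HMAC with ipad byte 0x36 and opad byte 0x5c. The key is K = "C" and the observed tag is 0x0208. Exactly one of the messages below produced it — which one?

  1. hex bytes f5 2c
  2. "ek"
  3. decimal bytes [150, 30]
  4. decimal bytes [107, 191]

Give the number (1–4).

4

Key "C" = 43 is 1 byte ≤ B = 5; zero-pad to 5 bytes: K' = 43 00 00 00 00.
K' ⊕ ipad = 75 36 36 36 36; K' ⊕ opad = 1f 5c 5c 5c 5c.
m1: inner = H(75 36 36 36 36 f5 2c) = 02 6e; tag = H(1f 5c 5c 5c 5c 02 6e) = 01ff
m2: inner = H(75 36 36 36 36 65 6b) = 02 1d; tag = H(1f 5c 5c 5c 5c 02 1d) = 01ae
m3: inner = H(75 36 36 36 36 96 1e) = 02 01; tag = H(1f 5c 5c 5c 5c 02 01) = 0192
m4: inner = H(75 36 36 36 36 6b bf) = 02 77; tag = H(1f 5c 5c 5c 5c 02 77) = 0208 ← matches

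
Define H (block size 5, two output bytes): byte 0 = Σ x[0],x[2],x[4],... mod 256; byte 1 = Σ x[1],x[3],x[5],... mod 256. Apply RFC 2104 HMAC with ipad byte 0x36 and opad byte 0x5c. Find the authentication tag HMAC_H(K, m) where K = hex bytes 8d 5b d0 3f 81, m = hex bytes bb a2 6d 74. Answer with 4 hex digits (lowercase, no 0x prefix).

Key hex bytes 8d 5b d0 3f 81 is exactly B = 5 bytes: K' = 8d 5b d0 3f 81.
K' ⊕ ipad = bb 6d e6 09 b7.  K' ⊕ opad = d1 07 8c 63 dd.
Inner input = (K'⊕ipad) ∥ m = bb 6d e6 09 b7 ∥ bb a2 6d 74.
Inner hash: even-index sum = 878 mod 256 = 110; odd-index sum = 414 mod 256 = 158 → 6e 9e.
Outer input = (K'⊕opad) ∥ inner = d1 07 8c 63 dd ∥ 6e 9e.
Outer hash (tag): even-index sum = 728 mod 256 = 216; odd-index sum = 216 mod 256 = 216 → d8 d8.

d8d8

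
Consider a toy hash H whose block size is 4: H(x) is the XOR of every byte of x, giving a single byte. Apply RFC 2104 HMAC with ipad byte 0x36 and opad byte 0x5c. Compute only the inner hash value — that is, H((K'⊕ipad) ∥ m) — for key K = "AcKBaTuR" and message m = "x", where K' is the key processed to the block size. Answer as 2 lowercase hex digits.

Key "AcKBaTuR" = 41 63 4b 42 61 54 75 52 is 8 bytes > B = 4, so hash it first: H(key) = 39, then zero-pad to 4 bytes: K' = 39 00 00 00.
K' ⊕ ipad = 0f 36 36 36.
Inner input = 0f 36 36 36 ∥ 78.
Inner hash: XOR 0f⊕36⊕36⊕36⊕78 = 41.

41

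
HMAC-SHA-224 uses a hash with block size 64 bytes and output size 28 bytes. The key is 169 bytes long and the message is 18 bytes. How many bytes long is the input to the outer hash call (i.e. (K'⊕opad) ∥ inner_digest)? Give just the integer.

92

Key is 169 > 64 bytes, so it is hashed to 28 bytes then zero-padded to 64: |K'| = 64.
Outer input = (K'⊕opad) ∥ H(inner) → 64 + 28 = 92 bytes.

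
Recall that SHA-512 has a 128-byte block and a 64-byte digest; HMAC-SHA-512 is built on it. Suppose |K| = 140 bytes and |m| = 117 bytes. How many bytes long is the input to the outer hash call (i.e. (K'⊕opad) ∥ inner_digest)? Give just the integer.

Key is 140 > 128 bytes, so it is hashed to 64 bytes then zero-padded to 128: |K'| = 128.
Outer input = (K'⊕opad) ∥ H(inner) → 128 + 64 = 192 bytes.

192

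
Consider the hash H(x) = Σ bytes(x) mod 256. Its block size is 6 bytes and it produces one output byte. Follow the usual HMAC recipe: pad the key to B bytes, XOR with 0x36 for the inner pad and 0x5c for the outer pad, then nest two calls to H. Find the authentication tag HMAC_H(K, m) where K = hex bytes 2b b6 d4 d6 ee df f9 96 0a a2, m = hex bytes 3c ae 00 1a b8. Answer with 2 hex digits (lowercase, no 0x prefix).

0a

Key hex bytes 2b b6 d4 d6 ee df f9 96 0a a2 is 10 bytes > B = 6, so hash it first: H(key) = 93, then zero-pad to 6 bytes: K' = 93 00 00 00 00 00.
K' ⊕ ipad = a5 36 36 36 36 36.  K' ⊕ opad = cf 5c 5c 5c 5c 5c.
Inner input = (K'⊕ipad) ∥ m = a5 36 36 36 36 36 ∥ 3c ae 00 1a b8.
Inner hash: sum = 165+54+54+54+54+54+60+174+0+26+184 = 879; mod 256 = 111 → 6f.
Outer input = (K'⊕opad) ∥ inner = cf 5c 5c 5c 5c 5c ∥ 6f.
Outer hash (tag): sum = 207+92+92+92+92+92+111 = 778; mod 256 = 10 → 0a.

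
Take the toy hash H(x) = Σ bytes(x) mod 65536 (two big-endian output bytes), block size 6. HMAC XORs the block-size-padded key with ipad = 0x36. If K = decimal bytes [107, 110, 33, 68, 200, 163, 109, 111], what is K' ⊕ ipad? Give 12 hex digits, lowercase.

35b336363636

Key decimal bytes [107, 110, 33, 68, 200, 163, 109, 111] = 6b 6e 21 44 c8 a3 6d 6f is 8 bytes > B = 6, so hash it first: H(key) = 03 85, then zero-pad to 6 bytes: K' = 03 85 00 00 00 00.
XOR each byte with 0x36: 03⊕36=35, 85⊕36=b3, 00⊕36=36, 00⊕36=36, 00⊕36=36, 00⊕36=36.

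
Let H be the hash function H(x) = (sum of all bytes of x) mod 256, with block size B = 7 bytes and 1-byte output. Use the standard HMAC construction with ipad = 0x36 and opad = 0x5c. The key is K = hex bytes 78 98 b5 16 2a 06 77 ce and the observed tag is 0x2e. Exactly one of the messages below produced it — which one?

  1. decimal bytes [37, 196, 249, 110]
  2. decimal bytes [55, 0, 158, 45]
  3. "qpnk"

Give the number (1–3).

1

Key hex bytes 78 98 b5 16 2a 06 77 ce is 8 bytes > B = 7, so hash it first: H(key) = 50, then zero-pad to 7 bytes: K' = 50 00 00 00 00 00 00.
K' ⊕ ipad = 66 36 36 36 36 36 36; K' ⊕ opad = 0c 5c 5c 5c 5c 5c 5c.
m1: inner = H(66 36 36 36 36 36 36 25 c4 f9 6e) = fa; tag = H(0c 5c 5c 5c 5c 5c 5c fa) = 2e ← matches
m2: inner = H(66 36 36 36 36 36 36 37 00 9e 2d) = ac; tag = H(0c 5c 5c 5c 5c 5c 5c ac) = e0
m3: inner = H(66 36 36 36 36 36 36 71 70 6e 6b) = 64; tag = H(0c 5c 5c 5c 5c 5c 5c 64) = 98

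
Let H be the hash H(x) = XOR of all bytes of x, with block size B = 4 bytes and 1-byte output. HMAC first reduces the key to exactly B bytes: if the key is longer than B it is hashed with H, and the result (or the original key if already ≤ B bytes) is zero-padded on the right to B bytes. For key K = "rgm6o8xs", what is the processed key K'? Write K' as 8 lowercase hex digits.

12000000

|K| = 8 > B = 4, so first hash the key.
H(K): XOR 72⊕67⊕6d⊕36⊕6f⊕38⊕78⊕73 = 12.
Zero-pad H(K) = 12 to 4 bytes: K' = 12 00 00 00.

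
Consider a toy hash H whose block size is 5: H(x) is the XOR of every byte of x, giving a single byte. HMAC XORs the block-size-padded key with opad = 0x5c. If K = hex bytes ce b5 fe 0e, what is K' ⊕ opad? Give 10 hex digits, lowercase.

Key hex bytes ce b5 fe 0e is 4 bytes ≤ B = 5; zero-pad to 5 bytes: K' = ce b5 fe 0e 00.
XOR each byte with 0x5c: ce⊕5c=92, b5⊕5c=e9, fe⊕5c=a2, 0e⊕5c=52, 00⊕5c=5c.

92e9a2525c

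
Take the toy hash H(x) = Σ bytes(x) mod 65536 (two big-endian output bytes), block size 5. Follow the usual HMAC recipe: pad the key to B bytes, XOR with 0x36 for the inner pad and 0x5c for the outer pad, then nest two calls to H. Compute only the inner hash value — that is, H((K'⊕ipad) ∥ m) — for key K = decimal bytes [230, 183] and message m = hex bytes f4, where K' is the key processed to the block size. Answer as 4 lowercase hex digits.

02e7

Key decimal bytes [230, 183] = e6 b7 is 2 bytes ≤ B = 5; zero-pad to 5 bytes: K' = e6 b7 00 00 00.
K' ⊕ ipad = d0 81 36 36 36.
Inner input = d0 81 36 36 36 ∥ f4.
Inner hash: sum = 208+129+54+54+54+244 = 743 → 02 e7.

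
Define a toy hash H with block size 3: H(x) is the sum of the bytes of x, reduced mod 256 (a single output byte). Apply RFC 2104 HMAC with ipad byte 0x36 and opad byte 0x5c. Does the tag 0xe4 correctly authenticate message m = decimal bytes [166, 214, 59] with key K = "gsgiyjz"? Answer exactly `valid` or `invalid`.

Key "gsgiyjz" = 67 73 67 69 79 6a 7a is 7 bytes > B = 3, so hash it first: H(key) = 07, then zero-pad to 3 bytes: K' = 07 00 00.
K' ⊕ ipad = 31 36 36; K' ⊕ opad = 5b 5c 5c.
Inner hash: sum = 49+54+54+166+214+59 = 596; mod 256 = 84 → 54.
Outer hash (recomputed tag): sum = 91+92+92+84 = 359; mod 256 = 103 → 67.
Recomputed tag = 67; claimed = e4 → mismatch.

invalid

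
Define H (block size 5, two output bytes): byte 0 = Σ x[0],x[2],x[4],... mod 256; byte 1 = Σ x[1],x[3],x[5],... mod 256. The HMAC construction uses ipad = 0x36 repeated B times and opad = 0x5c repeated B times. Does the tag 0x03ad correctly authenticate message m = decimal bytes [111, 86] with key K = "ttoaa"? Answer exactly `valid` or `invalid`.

invalid

Key "ttoaa" = 74 74 6f 61 61 is exactly B = 5 bytes: K' = 74 74 6f 61 61.
K' ⊕ ipad = 42 42 59 57 57; K' ⊕ opad = 28 28 33 3d 3d.
Inner hash: even-index sum = 328 mod 256 = 72; odd-index sum = 264 mod 256 = 8 → 48 08.
Outer hash (recomputed tag): even-index sum = 160 mod 256 = 160; odd-index sum = 173 mod 256 = 173 → a0 ad.
Recomputed tag = a0ad; claimed = 03ad → mismatch.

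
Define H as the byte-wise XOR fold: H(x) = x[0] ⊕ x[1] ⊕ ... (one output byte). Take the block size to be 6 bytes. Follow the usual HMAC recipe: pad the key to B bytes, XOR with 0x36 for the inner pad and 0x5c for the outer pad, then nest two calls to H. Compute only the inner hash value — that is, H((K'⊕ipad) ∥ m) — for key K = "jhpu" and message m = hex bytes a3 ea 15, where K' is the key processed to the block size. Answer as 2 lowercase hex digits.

5b

Key "jhpu" = 6a 68 70 75 is 4 bytes ≤ B = 6; zero-pad to 6 bytes: K' = 6a 68 70 75 00 00.
K' ⊕ ipad = 5c 5e 46 43 36 36.
Inner input = 5c 5e 46 43 36 36 ∥ a3 ea 15.
Inner hash: XOR 5c⊕5e⊕46⊕43⊕36⊕36⊕a3⊕ea⊕15 = 5b.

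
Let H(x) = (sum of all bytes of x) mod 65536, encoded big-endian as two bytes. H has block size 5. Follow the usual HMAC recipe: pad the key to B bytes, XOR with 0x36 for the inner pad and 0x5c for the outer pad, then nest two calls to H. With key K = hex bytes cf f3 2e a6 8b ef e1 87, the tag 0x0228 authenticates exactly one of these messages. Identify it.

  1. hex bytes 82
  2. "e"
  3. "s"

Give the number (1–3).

Key hex bytes cf f3 2e a6 8b ef e1 87 is 8 bytes > B = 5, so hash it first: H(key) = 05 78, then zero-pad to 5 bytes: K' = 05 78 00 00 00.
K' ⊕ ipad = 33 4e 36 36 36; K' ⊕ opad = 59 24 5c 5c 5c.
m1: inner = H(33 4e 36 36 36 82) = 01 a5; tag = H(59 24 5c 5c 5c 01 a5) = 0237
m2: inner = H(33 4e 36 36 36 65) = 01 88; tag = H(59 24 5c 5c 5c 01 88) = 021a
m3: inner = H(33 4e 36 36 36 73) = 01 96; tag = H(59 24 5c 5c 5c 01 96) = 0228 ← matches

3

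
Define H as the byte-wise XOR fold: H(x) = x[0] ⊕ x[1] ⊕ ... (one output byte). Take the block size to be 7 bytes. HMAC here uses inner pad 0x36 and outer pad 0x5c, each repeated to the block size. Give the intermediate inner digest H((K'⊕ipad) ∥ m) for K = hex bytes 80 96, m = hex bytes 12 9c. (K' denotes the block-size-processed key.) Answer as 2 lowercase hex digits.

Key hex bytes 80 96 is 2 bytes ≤ B = 7; zero-pad to 7 bytes: K' = 80 96 00 00 00 00 00.
K' ⊕ ipad = b6 a0 36 36 36 36 36.
Inner input = b6 a0 36 36 36 36 36 ∥ 12 9c.
Inner hash: XOR b6⊕a0⊕36⊕36⊕36⊕36⊕36⊕12⊕9c = ae.

ae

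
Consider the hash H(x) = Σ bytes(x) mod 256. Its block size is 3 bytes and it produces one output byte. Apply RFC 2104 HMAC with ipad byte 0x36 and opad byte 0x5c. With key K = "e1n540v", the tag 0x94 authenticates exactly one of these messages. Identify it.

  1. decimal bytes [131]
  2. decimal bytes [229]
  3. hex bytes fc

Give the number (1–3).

Key "e1n540v" = 65 31 6e 35 34 30 76 is 7 bytes > B = 3, so hash it first: H(key) = 13, then zero-pad to 3 bytes: K' = 13 00 00.
K' ⊕ ipad = 25 36 36; K' ⊕ opad = 4f 5c 5c.
m1: inner = H(25 36 36 83) = 14; tag = H(4f 5c 5c 14) = 1b
m2: inner = H(25 36 36 e5) = 76; tag = H(4f 5c 5c 76) = 7d
m3: inner = H(25 36 36 fc) = 8d; tag = H(4f 5c 5c 8d) = 94 ← matches

3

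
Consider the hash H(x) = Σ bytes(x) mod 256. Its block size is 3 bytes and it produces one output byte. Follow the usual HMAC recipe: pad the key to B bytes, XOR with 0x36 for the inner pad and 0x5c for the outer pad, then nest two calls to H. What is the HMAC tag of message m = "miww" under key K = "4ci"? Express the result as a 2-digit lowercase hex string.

Key "4ci" = 34 63 69 is exactly B = 3 bytes: K' = 34 63 69.
K' ⊕ ipad = 02 55 5f.  K' ⊕ opad = 68 3f 35.
Inner input = (K'⊕ipad) ∥ m = 02 55 5f ∥ 6d 69 77 77.
Inner hash: sum = 2+85+95+109+105+119+119 = 634; mod 256 = 122 → 7a.
Outer input = (K'⊕opad) ∥ inner = 68 3f 35 ∥ 7a.
Outer hash (tag): sum = 104+63+53+122 = 342; mod 256 = 86 → 56.

56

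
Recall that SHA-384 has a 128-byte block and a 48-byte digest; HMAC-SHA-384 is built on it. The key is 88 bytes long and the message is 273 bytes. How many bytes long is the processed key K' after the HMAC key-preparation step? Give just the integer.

128

Key is 88 ≤ 128 bytes, zero-padded: |K'| = 128.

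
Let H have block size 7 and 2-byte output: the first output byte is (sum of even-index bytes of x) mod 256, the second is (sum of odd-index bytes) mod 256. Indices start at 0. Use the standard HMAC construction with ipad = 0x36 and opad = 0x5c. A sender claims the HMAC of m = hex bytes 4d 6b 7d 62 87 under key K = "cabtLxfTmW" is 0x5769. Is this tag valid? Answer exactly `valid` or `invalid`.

Key "cabtLxfTmW" = 63 61 62 74 4c 78 66 54 6d 57 is 10 bytes > B = 7, so hash it first: H(key) = e4 f8, then zero-pad to 7 bytes: K' = e4 f8 00 00 00 00 00.
K' ⊕ ipad = d2 ce 36 36 36 36 36; K' ⊕ opad = b8 a4 5c 5c 5c 5c 5c.
Inner hash: even-index sum = 577 mod 256 = 65; odd-index sum = 651 mod 256 = 139 → 41 8b.
Outer hash (recomputed tag): even-index sum = 599 mod 256 = 87; odd-index sum = 413 mod 256 = 157 → 57 9d.
Recomputed tag = 579d; claimed = 5769 → mismatch.

invalid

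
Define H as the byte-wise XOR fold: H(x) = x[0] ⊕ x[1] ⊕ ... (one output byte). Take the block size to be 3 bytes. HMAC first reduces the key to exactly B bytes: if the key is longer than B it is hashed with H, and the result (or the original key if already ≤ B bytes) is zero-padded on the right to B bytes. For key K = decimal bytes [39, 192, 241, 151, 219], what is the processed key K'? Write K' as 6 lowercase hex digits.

5a0000

|K| = 5 > B = 3, so first hash the key.
H(K): XOR 27⊕c0⊕f1⊕97⊕db = 5a.
Zero-pad H(K) = 5a to 3 bytes: K' = 5a 00 00.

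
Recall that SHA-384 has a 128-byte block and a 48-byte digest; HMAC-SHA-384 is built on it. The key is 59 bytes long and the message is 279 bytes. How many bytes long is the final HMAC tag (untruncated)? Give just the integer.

The tag is one SHA-384 digest: 48 bytes.

48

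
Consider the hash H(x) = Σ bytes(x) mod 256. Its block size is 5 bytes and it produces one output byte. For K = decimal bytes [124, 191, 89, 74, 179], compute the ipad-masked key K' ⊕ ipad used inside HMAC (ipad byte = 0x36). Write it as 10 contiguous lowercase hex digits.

Key decimal bytes [124, 191, 89, 74, 179] = 7c bf 59 4a b3 is exactly B = 5 bytes: K' = 7c bf 59 4a b3.
XOR each byte with 0x36: 7c⊕36=4a, bf⊕36=89, 59⊕36=6f, 4a⊕36=7c, b3⊕36=85.

4a896f7c85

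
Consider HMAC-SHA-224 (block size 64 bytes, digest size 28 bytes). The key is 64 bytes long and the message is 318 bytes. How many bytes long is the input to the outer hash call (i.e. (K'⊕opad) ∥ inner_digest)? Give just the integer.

92

Key is 64 ≤ 64 bytes, zero-padded: |K'| = 64.
Outer input = (K'⊕opad) ∥ H(inner) → 64 + 28 = 92 bytes.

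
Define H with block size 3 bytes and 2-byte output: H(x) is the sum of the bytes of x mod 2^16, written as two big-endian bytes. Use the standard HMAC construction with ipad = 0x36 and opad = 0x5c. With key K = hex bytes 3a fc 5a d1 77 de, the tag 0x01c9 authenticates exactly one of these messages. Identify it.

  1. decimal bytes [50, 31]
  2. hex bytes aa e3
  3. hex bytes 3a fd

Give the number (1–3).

3

Key hex bytes 3a fc 5a d1 77 de is 6 bytes > B = 3, so hash it first: H(key) = 03 b6, then zero-pad to 3 bytes: K' = 03 b6 00.
K' ⊕ ipad = 35 80 36; K' ⊕ opad = 5f ea 5c.
m1: inner = H(35 80 36 32 1f) = 01 3c; tag = H(5f ea 5c 01 3c) = 01e2
m2: inner = H(35 80 36 aa e3) = 02 78; tag = H(5f ea 5c 02 78) = 021f
m3: inner = H(35 80 36 3a fd) = 02 22; tag = H(5f ea 5c 02 22) = 01c9 ← matches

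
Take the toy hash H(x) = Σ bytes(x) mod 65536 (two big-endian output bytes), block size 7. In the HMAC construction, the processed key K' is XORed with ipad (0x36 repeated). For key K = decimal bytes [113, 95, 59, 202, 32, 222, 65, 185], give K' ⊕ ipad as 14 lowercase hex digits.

35fb3636363636

Key decimal bytes [113, 95, 59, 202, 32, 222, 65, 185] = 71 5f 3b ca 20 de 41 b9 is 8 bytes > B = 7, so hash it first: H(key) = 03 cd, then zero-pad to 7 bytes: K' = 03 cd 00 00 00 00 00.
XOR each byte with 0x36: 03⊕36=35, cd⊕36=fb, 00⊕36=36, 00⊕36=36, 00⊕36=36, 00⊕36=36, 00⊕36=36.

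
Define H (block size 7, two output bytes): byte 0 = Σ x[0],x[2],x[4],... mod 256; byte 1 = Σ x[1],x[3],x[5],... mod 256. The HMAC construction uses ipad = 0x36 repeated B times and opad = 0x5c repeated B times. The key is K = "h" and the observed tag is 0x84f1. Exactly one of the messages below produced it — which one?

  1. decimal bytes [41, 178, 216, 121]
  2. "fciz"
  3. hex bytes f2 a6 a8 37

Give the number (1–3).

Key "h" = 68 is 1 byte ≤ B = 7; zero-pad to 7 bytes: K' = 68 00 00 00 00 00 00.
K' ⊕ ipad = 5e 36 36 36 36 36 36; K' ⊕ opad = 34 5c 5c 5c 5c 5c 5c.
m1: inner = H(5e 36 36 36 36 36 36 29 b2 d8 79) = 2b a3; tag = H(34 5c 5c 5c 5c 5c 5c 2b a3) = eb3f
m2: inner = H(5e 36 36 36 36 36 36 66 63 69 7a) = dd 71; tag = H(34 5c 5c 5c 5c 5c 5c dd 71) = b9f1
m3: inner = H(5e 36 36 36 36 36 36 f2 a6 a8 37) = dd 3c; tag = H(34 5c 5c 5c 5c 5c 5c dd 3c) = 84f1 ← matches

3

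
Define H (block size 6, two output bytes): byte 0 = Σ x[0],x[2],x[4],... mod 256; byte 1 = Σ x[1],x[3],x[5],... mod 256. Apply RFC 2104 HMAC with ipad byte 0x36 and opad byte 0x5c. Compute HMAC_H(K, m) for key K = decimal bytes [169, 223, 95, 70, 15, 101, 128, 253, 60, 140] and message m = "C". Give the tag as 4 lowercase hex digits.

db98

Key decimal bytes [169, 223, 95, 70, 15, 101, 128, 253, 60, 140] = a9 df 5f 46 0f 65 80 fd 3c 8c is 10 bytes > B = 6, so hash it first: H(key) = d3 13, then zero-pad to 6 bytes: K' = d3 13 00 00 00 00.
K' ⊕ ipad = e5 25 36 36 36 36.  K' ⊕ opad = 8f 4f 5c 5c 5c 5c.
Inner input = (K'⊕ipad) ∥ m = e5 25 36 36 36 36 ∥ 43.
Inner hash: even-index sum = 404 mod 256 = 148; odd-index sum = 145 mod 256 = 145 → 94 91.
Outer input = (K'⊕opad) ∥ inner = 8f 4f 5c 5c 5c 5c ∥ 94 91.
Outer hash (tag): even-index sum = 475 mod 256 = 219; odd-index sum = 408 mod 256 = 152 → db 98.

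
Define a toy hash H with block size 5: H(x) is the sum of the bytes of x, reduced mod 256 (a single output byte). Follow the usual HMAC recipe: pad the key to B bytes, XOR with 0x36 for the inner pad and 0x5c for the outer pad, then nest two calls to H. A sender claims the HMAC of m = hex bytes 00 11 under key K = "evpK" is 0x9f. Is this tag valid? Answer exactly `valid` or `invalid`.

Key "evpK" = 65 76 70 4b is 4 bytes ≤ B = 5; zero-pad to 5 bytes: K' = 65 76 70 4b 00.
K' ⊕ ipad = 53 40 46 7d 36; K' ⊕ opad = 39 2a 2c 17 5c.
Inner hash: sum = 83+64+70+125+54+0+17 = 413; mod 256 = 157 → 9d.
Outer hash (recomputed tag): sum = 57+42+44+23+92+157 = 415; mod 256 = 159 → 9f.
Recomputed tag = 9f; claimed = 9f → match.

valid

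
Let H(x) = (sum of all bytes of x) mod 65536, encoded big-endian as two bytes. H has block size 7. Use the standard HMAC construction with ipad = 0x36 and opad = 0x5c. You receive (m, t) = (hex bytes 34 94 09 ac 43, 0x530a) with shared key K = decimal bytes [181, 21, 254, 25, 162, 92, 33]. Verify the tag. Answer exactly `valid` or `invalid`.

invalid

Key decimal bytes [181, 21, 254, 25, 162, 92, 33] = b5 15 fe 19 a2 5c 21 is exactly B = 7 bytes: K' = b5 15 fe 19 a2 5c 21.
K' ⊕ ipad = 83 23 c8 2f 94 6a 17; K' ⊕ opad = e9 49 a2 45 fe 00 7d.
Inner hash: sum = 131+35+200+47+148+106+23+52+148+9+172+67 = 1138 → 04 72.
Outer hash (recomputed tag): sum = 233+73+162+69+254+0+125+4+114 = 1034 → 04 0a.
Recomputed tag = 040a; claimed = 530a → mismatch.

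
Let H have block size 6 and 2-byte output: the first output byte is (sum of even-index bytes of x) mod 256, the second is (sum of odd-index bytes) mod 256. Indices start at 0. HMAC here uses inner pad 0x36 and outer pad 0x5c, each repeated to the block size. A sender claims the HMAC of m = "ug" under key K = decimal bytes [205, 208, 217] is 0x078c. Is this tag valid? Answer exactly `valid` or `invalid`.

invalid

Key decimal bytes [205, 208, 217] = cd d0 d9 is 3 bytes ≤ B = 6; zero-pad to 6 bytes: K' = cd d0 d9 00 00 00.
K' ⊕ ipad = fb e6 ef 36 36 36; K' ⊕ opad = 91 8c 85 5c 5c 5c.
Inner hash: even-index sum = 661 mod 256 = 149; odd-index sum = 441 mod 256 = 185 → 95 b9.
Outer hash (recomputed tag): even-index sum = 519 mod 256 = 7; odd-index sum = 509 mod 256 = 253 → 07 fd.
Recomputed tag = 07fd; claimed = 078c → mismatch.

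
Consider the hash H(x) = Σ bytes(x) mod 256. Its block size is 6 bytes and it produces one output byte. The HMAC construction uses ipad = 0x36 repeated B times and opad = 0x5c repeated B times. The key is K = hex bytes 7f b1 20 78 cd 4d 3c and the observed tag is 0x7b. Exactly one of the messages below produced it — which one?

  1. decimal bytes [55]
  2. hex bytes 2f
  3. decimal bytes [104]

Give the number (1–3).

1

Key hex bytes 7f b1 20 78 cd 4d 3c is 7 bytes > B = 6, so hash it first: H(key) = 1e, then zero-pad to 6 bytes: K' = 1e 00 00 00 00 00.
K' ⊕ ipad = 28 36 36 36 36 36; K' ⊕ opad = 42 5c 5c 5c 5c 5c.
m1: inner = H(28 36 36 36 36 36 37) = 6d; tag = H(42 5c 5c 5c 5c 5c 6d) = 7b ← matches
m2: inner = H(28 36 36 36 36 36 2f) = 65; tag = H(42 5c 5c 5c 5c 5c 65) = 73
m3: inner = H(28 36 36 36 36 36 68) = 9e; tag = H(42 5c 5c 5c 5c 5c 9e) = ac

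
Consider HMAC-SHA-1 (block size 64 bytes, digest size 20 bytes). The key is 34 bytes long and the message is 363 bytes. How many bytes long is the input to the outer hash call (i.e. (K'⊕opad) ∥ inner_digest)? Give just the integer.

84

Key is 34 ≤ 64 bytes, zero-padded: |K'| = 64.
Outer input = (K'⊕opad) ∥ H(inner) → 64 + 20 = 84 bytes.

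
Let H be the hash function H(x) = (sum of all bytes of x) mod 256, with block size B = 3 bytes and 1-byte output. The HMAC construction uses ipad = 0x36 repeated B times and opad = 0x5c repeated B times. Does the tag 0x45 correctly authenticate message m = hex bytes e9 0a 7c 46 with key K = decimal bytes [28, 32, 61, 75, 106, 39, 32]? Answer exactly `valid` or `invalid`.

Key decimal bytes [28, 32, 61, 75, 106, 39, 32] = 1c 20 3d 4b 6a 27 20 is 7 bytes > B = 3, so hash it first: H(key) = 75, then zero-pad to 3 bytes: K' = 75 00 00.
K' ⊕ ipad = 43 36 36; K' ⊕ opad = 29 5c 5c.
Inner hash: sum = 67+54+54+233+10+124+70 = 612; mod 256 = 100 → 64.
Outer hash (recomputed tag): sum = 41+92+92+100 = 325; mod 256 = 69 → 45.
Recomputed tag = 45; claimed = 45 → match.

valid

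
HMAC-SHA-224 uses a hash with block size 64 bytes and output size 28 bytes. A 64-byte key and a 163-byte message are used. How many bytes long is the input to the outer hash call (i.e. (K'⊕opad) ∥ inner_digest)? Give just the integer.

Key is 64 ≤ 64 bytes, zero-padded: |K'| = 64.
Outer input = (K'⊕opad) ∥ H(inner) → 64 + 28 = 92 bytes.

92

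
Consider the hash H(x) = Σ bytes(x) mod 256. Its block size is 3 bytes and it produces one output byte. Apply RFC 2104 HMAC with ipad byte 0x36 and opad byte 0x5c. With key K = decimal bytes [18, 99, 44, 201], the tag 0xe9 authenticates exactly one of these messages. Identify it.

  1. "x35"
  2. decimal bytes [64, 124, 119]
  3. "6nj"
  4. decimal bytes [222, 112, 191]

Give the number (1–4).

2

Key decimal bytes [18, 99, 44, 201] = 12 63 2c c9 is 4 bytes > B = 3, so hash it first: H(key) = 6a, then zero-pad to 3 bytes: K' = 6a 00 00.
K' ⊕ ipad = 5c 36 36; K' ⊕ opad = 36 5c 5c.
m1: inner = H(5c 36 36 78 33 35) = a8; tag = H(36 5c 5c a8) = 96
m2: inner = H(5c 36 36 40 7c 77) = fb; tag = H(36 5c 5c fb) = e9 ← matches
m3: inner = H(5c 36 36 36 6e 6a) = d6; tag = H(36 5c 5c d6) = c4
m4: inner = H(5c 36 36 de 70 bf) = d5; tag = H(36 5c 5c d5) = c3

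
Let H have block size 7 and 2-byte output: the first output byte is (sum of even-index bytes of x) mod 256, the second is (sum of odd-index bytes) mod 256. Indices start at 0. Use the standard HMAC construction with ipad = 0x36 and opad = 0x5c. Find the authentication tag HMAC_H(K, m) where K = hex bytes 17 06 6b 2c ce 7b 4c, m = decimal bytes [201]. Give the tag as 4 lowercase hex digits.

Key hex bytes 17 06 6b 2c ce 7b 4c is exactly B = 7 bytes: K' = 17 06 6b 2c ce 7b 4c.
K' ⊕ ipad = 21 30 5d 1a f8 4d 7a.  K' ⊕ opad = 4b 5a 37 70 92 27 10.
Inner input = (K'⊕ipad) ∥ m = 21 30 5d 1a f8 4d 7a ∥ c9.
Inner hash: even-index sum = 496 mod 256 = 240; odd-index sum = 352 mod 256 = 96 → f0 60.
Outer input = (K'⊕opad) ∥ inner = 4b 5a 37 70 92 27 10 ∥ f0 60.
Outer hash (tag): even-index sum = 388 mod 256 = 132; odd-index sum = 481 mod 256 = 225 → 84 e1.

84e1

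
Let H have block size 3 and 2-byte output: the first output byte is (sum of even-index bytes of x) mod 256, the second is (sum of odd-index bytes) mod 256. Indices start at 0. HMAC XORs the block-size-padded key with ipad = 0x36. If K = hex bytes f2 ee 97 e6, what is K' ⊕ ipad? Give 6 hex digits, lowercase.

Key hex bytes f2 ee 97 e6 is 4 bytes > B = 3, so hash it first: H(key) = 89 d4, then zero-pad to 3 bytes: K' = 89 d4 00.
XOR each byte with 0x36: 89⊕36=bf, d4⊕36=e2, 00⊕36=36.

bfe236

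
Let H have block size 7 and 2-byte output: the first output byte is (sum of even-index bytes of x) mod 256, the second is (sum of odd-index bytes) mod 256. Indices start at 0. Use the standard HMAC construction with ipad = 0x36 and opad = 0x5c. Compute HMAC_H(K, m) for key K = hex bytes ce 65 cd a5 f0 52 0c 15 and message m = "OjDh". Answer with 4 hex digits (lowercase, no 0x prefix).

Key hex bytes ce 65 cd a5 f0 52 0c 15 is 8 bytes > B = 7, so hash it first: H(key) = 97 71, then zero-pad to 7 bytes: K' = 97 71 00 00 00 00 00.
K' ⊕ ipad = a1 47 36 36 36 36 36.  K' ⊕ opad = cb 2d 5c 5c 5c 5c 5c.
Inner input = (K'⊕ipad) ∥ m = a1 47 36 36 36 36 36 ∥ 4f 6a 44 68.
Inner hash: even-index sum = 533 mod 256 = 21; odd-index sum = 326 mod 256 = 70 → 15 46.
Outer input = (K'⊕opad) ∥ inner = cb 2d 5c 5c 5c 5c 5c ∥ 15 46.
Outer hash (tag): even-index sum = 549 mod 256 = 37; odd-index sum = 250 mod 256 = 250 → 25 fa.

25fa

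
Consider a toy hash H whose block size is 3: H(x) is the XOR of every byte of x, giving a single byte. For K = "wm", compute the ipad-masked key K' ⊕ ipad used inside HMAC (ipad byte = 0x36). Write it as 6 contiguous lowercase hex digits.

415b36

Key "wm" = 77 6d is 2 bytes ≤ B = 3; zero-pad to 3 bytes: K' = 77 6d 00.
XOR each byte with 0x36: 77⊕36=41, 6d⊕36=5b, 00⊕36=36.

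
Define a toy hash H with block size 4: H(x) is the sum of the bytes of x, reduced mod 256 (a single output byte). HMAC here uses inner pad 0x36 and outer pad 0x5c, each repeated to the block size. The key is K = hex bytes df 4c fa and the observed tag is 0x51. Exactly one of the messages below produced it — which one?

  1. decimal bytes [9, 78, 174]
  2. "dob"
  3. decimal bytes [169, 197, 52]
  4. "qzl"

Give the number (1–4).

Key hex bytes df 4c fa is 3 bytes ≤ B = 4; zero-pad to 4 bytes: K' = df 4c fa 00.
K' ⊕ ipad = e9 7a cc 36; K' ⊕ opad = 83 10 a6 5c.
m1: inner = H(e9 7a cc 36 09 4e ae) = 6a; tag = H(83 10 a6 5c 6a) = ff
m2: inner = H(e9 7a cc 36 64 6f 62) = 9a; tag = H(83 10 a6 5c 9a) = 2f
m3: inner = H(e9 7a cc 36 a9 c5 34) = 07; tag = H(83 10 a6 5c 07) = 9c
m4: inner = H(e9 7a cc 36 71 7a 6c) = bc; tag = H(83 10 a6 5c bc) = 51 ← matches

4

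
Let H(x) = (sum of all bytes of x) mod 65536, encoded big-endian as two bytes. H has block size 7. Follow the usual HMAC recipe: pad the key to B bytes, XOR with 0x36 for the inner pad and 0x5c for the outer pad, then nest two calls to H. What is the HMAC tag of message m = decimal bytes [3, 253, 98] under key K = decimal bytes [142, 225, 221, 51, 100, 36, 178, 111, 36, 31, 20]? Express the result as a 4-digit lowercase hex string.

0334

Key decimal bytes [142, 225, 221, 51, 100, 36, 178, 111, 36, 31, 20] = 8e e1 dd 33 64 24 b2 6f 24 1f 14 is 11 bytes > B = 7, so hash it first: H(key) = 04 7f, then zero-pad to 7 bytes: K' = 04 7f 00 00 00 00 00.
K' ⊕ ipad = 32 49 36 36 36 36 36.  K' ⊕ opad = 58 23 5c 5c 5c 5c 5c.
Inner input = (K'⊕ipad) ∥ m = 32 49 36 36 36 36 36 ∥ 03 fd 62.
Inner hash: sum = 50+73+54+54+54+54+54+3+253+98 = 747 → 02 eb.
Outer input = (K'⊕opad) ∥ inner = 58 23 5c 5c 5c 5c 5c ∥ 02 eb.
Outer hash (tag): sum = 88+35+92+92+92+92+92+2+235 = 820 → 03 34.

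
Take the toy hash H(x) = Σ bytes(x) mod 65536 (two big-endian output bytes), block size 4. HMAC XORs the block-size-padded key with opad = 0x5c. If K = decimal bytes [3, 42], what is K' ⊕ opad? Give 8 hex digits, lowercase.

Key decimal bytes [3, 42] = 03 2a is 2 bytes ≤ B = 4; zero-pad to 4 bytes: K' = 03 2a 00 00.
XOR each byte with 0x5c: 03⊕5c=5f, 2a⊕5c=76, 00⊕5c=5c, 00⊕5c=5c.

5f765c5c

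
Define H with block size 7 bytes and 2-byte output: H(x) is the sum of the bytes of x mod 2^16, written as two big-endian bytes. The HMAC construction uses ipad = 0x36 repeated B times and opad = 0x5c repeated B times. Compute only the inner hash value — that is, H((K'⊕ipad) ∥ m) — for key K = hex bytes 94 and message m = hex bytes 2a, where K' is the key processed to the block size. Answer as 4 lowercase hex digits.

Key hex bytes 94 is 1 byte ≤ B = 7; zero-pad to 7 bytes: K' = 94 00 00 00 00 00 00.
K' ⊕ ipad = a2 36 36 36 36 36 36.
Inner input = a2 36 36 36 36 36 36 ∥ 2a.
Inner hash: sum = 162+54+54+54+54+54+54+42 = 528 → 02 10.

0210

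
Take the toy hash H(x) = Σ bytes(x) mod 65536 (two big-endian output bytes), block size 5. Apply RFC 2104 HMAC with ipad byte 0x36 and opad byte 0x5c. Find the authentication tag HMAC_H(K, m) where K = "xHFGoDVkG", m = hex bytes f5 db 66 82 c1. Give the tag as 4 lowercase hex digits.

0259

Key "xHFGoDVkG" = 78 48 46 47 6f 44 56 6b 47 is 9 bytes > B = 5, so hash it first: H(key) = 03 08, then zero-pad to 5 bytes: K' = 03 08 00 00 00.
K' ⊕ ipad = 35 3e 36 36 36.  K' ⊕ opad = 5f 54 5c 5c 5c.
Inner input = (K'⊕ipad) ∥ m = 35 3e 36 36 36 ∥ f5 db 66 82 c1.
Inner hash: sum = 53+62+54+54+54+245+219+102+130+193 = 1166 → 04 8e.
Outer input = (K'⊕opad) ∥ inner = 5f 54 5c 5c 5c ∥ 04 8e.
Outer hash (tag): sum = 95+84+92+92+92+4+142 = 601 → 02 59.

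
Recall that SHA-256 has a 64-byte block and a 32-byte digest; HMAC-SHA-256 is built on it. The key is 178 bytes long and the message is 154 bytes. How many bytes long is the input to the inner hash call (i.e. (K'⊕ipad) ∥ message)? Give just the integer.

218

Key is 178 > 64 bytes, so it is hashed to 32 bytes then zero-padded to 64: |K'| = 64.
Inner input = (K'⊕ipad) ∥ m → 64 + 154 = 218 bytes.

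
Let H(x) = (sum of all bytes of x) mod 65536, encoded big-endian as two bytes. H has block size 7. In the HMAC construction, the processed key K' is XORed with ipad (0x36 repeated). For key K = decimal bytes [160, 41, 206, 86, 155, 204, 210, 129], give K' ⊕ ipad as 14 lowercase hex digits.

Key decimal bytes [160, 41, 206, 86, 155, 204, 210, 129] = a0 29 ce 56 9b cc d2 81 is 8 bytes > B = 7, so hash it first: H(key) = 04 a7, then zero-pad to 7 bytes: K' = 04 a7 00 00 00 00 00.
XOR each byte with 0x36: 04⊕36=32, a7⊕36=91, 00⊕36=36, 00⊕36=36, 00⊕36=36, 00⊕36=36, 00⊕36=36.

32913636363636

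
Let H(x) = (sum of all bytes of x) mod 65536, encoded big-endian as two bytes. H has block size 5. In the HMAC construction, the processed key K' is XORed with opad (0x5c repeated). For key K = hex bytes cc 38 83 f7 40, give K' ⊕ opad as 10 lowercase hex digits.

Key hex bytes cc 38 83 f7 40 is exactly B = 5 bytes: K' = cc 38 83 f7 40.
XOR each byte with 0x5c: cc⊕5c=90, 38⊕5c=64, 83⊕5c=df, f7⊕5c=ab, 40⊕5c=1c.

9064dfab1c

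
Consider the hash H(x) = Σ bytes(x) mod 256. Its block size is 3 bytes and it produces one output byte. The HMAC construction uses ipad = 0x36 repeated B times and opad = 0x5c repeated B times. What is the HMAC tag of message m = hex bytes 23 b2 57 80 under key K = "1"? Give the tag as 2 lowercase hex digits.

44

Key "1" = 31 is 1 byte ≤ B = 3; zero-pad to 3 bytes: K' = 31 00 00.
K' ⊕ ipad = 07 36 36.  K' ⊕ opad = 6d 5c 5c.
Inner input = (K'⊕ipad) ∥ m = 07 36 36 ∥ 23 b2 57 80.
Inner hash: sum = 7+54+54+35+178+87+128 = 543; mod 256 = 31 → 1f.
Outer input = (K'⊕opad) ∥ inner = 6d 5c 5c ∥ 1f.
Outer hash (tag): sum = 109+92+92+31 = 324; mod 256 = 68 → 44.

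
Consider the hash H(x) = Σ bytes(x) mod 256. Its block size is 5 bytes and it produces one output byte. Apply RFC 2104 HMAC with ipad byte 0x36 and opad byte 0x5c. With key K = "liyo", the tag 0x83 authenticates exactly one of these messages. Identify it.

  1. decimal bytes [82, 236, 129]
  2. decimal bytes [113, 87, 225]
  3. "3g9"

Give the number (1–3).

3

Key "liyo" = 6c 69 79 6f is 4 bytes ≤ B = 5; zero-pad to 5 bytes: K' = 6c 69 79 6f 00.
K' ⊕ ipad = 5a 5f 4f 59 36; K' ⊕ opad = 30 35 25 33 5c.
m1: inner = H(5a 5f 4f 59 36 52 ec 81) = 56; tag = H(30 35 25 33 5c 56) = 6f
m2: inner = H(5a 5f 4f 59 36 71 57 e1) = 40; tag = H(30 35 25 33 5c 40) = 59
m3: inner = H(5a 5f 4f 59 36 33 67 39) = 6a; tag = H(30 35 25 33 5c 6a) = 83 ← matches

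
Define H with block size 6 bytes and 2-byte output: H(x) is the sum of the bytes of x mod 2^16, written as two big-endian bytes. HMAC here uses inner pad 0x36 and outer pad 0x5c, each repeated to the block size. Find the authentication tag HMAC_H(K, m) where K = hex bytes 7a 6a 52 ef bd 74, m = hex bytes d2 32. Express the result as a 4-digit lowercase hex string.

02df

Key hex bytes 7a 6a 52 ef bd 74 is exactly B = 6 bytes: K' = 7a 6a 52 ef bd 74.
K' ⊕ ipad = 4c 5c 64 d9 8b 42.  K' ⊕ opad = 26 36 0e b3 e1 28.
Inner input = (K'⊕ipad) ∥ m = 4c 5c 64 d9 8b 42 ∥ d2 32.
Inner hash: sum = 76+92+100+217+139+66+210+50 = 950 → 03 b6.
Outer input = (K'⊕opad) ∥ inner = 26 36 0e b3 e1 28 ∥ 03 b6.
Outer hash (tag): sum = 38+54+14+179+225+40+3+182 = 735 → 02 df.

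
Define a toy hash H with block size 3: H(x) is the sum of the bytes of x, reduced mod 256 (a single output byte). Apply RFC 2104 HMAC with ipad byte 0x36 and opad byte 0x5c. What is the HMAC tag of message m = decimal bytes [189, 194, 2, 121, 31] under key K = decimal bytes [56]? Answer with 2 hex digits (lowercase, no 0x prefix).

af

Key decimal bytes [56] = 38 is 1 byte ≤ B = 3; zero-pad to 3 bytes: K' = 38 00 00.
K' ⊕ ipad = 0e 36 36.  K' ⊕ opad = 64 5c 5c.
Inner input = (K'⊕ipad) ∥ m = 0e 36 36 ∥ bd c2 02 79 1f.
Inner hash: sum = 14+54+54+189+194+2+121+31 = 659; mod 256 = 147 → 93.
Outer input = (K'⊕opad) ∥ inner = 64 5c 5c ∥ 93.
Outer hash (tag): sum = 100+92+92+147 = 431; mod 256 = 175 → af.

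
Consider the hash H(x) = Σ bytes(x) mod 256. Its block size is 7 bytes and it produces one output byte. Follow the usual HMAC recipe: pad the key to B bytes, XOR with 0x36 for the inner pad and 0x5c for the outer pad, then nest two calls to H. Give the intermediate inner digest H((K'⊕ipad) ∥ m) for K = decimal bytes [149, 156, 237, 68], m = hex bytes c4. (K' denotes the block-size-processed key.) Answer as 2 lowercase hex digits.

00

Key decimal bytes [149, 156, 237, 68] = 95 9c ed 44 is 4 bytes ≤ B = 7; zero-pad to 7 bytes: K' = 95 9c ed 44 00 00 00.
K' ⊕ ipad = a3 aa db 72 36 36 36.
Inner input = a3 aa db 72 36 36 36 ∥ c4.
Inner hash: sum = 163+170+219+114+54+54+54+196 = 1024; mod 256 = 0 → 00.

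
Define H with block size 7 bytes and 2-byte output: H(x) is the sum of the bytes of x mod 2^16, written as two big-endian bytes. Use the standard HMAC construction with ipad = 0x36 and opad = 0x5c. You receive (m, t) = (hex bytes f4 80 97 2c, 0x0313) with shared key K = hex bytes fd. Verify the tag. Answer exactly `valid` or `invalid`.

valid

Key hex bytes fd is 1 byte ≤ B = 7; zero-pad to 7 bytes: K' = fd 00 00 00 00 00 00.
K' ⊕ ipad = cb 36 36 36 36 36 36; K' ⊕ opad = a1 5c 5c 5c 5c 5c 5c.
Inner hash: sum = 203+54+54+54+54+54+54+244+128+151+44 = 1094 → 04 46.
Outer hash (recomputed tag): sum = 161+92+92+92+92+92+92+4+70 = 787 → 03 13.
Recomputed tag = 0313; claimed = 0313 → match.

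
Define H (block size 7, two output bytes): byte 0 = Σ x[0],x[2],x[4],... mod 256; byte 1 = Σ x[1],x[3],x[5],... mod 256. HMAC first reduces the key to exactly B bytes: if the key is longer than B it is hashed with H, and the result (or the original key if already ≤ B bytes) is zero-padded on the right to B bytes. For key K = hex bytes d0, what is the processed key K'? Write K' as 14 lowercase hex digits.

d0000000000000

Key hex bytes d0 is 1 byte ≤ B = 7; zero-pad to 7 bytes: K' = d0 00 00 00 00 00 00.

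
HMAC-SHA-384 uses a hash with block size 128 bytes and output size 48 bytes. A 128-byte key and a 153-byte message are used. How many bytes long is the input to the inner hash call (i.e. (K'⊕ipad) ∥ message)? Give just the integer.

Key is 128 ≤ 128 bytes, zero-padded: |K'| = 128.
Inner input = (K'⊕ipad) ∥ m → 128 + 153 = 281 bytes.

281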